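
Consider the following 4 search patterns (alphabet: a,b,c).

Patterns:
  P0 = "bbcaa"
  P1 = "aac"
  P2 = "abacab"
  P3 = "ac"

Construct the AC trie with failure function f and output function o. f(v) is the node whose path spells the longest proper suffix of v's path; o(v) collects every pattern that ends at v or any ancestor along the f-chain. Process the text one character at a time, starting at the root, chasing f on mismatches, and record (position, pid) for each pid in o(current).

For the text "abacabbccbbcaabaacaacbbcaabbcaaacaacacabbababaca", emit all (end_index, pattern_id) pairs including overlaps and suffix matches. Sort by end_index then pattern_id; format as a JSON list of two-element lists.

Construct AC machine:
Trie nodes:
  n0 'ε': a→6 b→1
  n1 'b': b→2
  n2 'bb': c→3
  n3 'bbc': a→4
  n4 'bbca': a→5
  n5 'bbcaa': ·  ←P0
  n6 'a': a→7 b→9 c→14
  n7 'aa': c→8
  n8 'aac': ·  ←P1
  n9 'ab': a→10
  n10 'aba': c→11
  n11 'abac': a→12
  n12 'abaca': b→13
  n13 'abacab': ·  ←P2
  n14 'ac': ·  ←P3

BFS fail/out derivation:
  fail(1) 'b': from fail(0)=0 chase 'b': 0 ⇒ 0;  out=∅∪out(0)=∅
  fail(6) 'a': from fail(0)=0 chase 'a': 0 ⇒ 0;  out=∅∪out(0)=∅
  fail(2) 'bb': from fail(1)=0 chase 'b': 0 ⇒ 1;  out=∅∪out(1)=∅
  fail(7) 'aa': from fail(6)=0 chase 'a': 0 ⇒ 6;  out=∅∪out(6)=∅
  fail(9) 'ab': from fail(6)=0 chase 'b': 0 ⇒ 1;  out=∅∪out(1)=∅
  fail(14) 'ac': from fail(6)=0 chase 'c': 0 ⇒ 0;  out={3}∪out(0)={3}
  fail(3) 'bbc': from fail(2)=1 chase 'c': 1→0 ⇒ 0;  out=∅∪out(0)=∅
  fail(8) 'aac': from fail(7)=6 chase 'c': 6 ⇒ 14;  out={1}∪out(14)={1,3}
  fail(10) 'aba': from fail(9)=1 chase 'a': 1→0 ⇒ 6;  out=∅∪out(6)=∅
  fail(4) 'bbca': from fail(3)=0 chase 'a': 0 ⇒ 6;  out=∅∪out(6)=∅
  fail(11) 'abac': from fail(10)=6 chase 'c': 6 ⇒ 14;  out=∅∪out(14)={3}
  fail(5) 'bbcaa': from fail(4)=6 chase 'a': 6 ⇒ 7;  out={0}∪out(7)={0}
  fail(12) 'abaca': from fail(11)=14 chase 'a': 14→0 ⇒ 6;  out=∅∪out(6)=∅
  fail(13) 'abacab': from fail(12)=6 chase 'b': 6 ⇒ 9;  out={2}∪out(9)={2}

Scan:
pos 0 'a': at 6
pos 1 'b': at 9
pos 2 'a': at 10
pos 3 'c': at 11  → match P3@[2:3]
pos 4 'a': at 12
pos 5 'b': at 13  → match P2@[0:5]
pos 6 'b': at 2 (fail-walked)
pos 7 'c': at 3
pos 8 'c': at 0 (fail-walked)
pos 9 'b': at 1
pos 10 'b': at 2
pos 11 'c': at 3
pos 12 'a': at 4
pos 13 'a': at 5  → match P0@[9:13]
pos 14 'b': at 9 (fail-walked)
pos 15 'a': at 10
pos 16 'a': at 7 (fail-walked)
pos 17 'c': at 8  → match P1@[15:17],P3@[16:17]
pos 18 'a': at 6 (fail-walked)
pos 19 'a': at 7
pos 20 'c': at 8  → match P1@[18:20],P3@[19:20]
pos 21 'b': at 1 (fail-walked)
pos 22 'b': at 2
pos 23 'c': at 3
pos 24 'a': at 4
pos 25 'a': at 5  → match P0@[21:25]
pos 26 'b': at 9 (fail-walked)
pos 27 'b': at 2 (fail-walked)
pos 28 'c': at 3
pos 29 'a': at 4
pos 30 'a': at 5  → match P0@[26:30]
pos 31 'a': at 7 (fail-walked)
pos 32 'c': at 8  → match P1@[30:32],P3@[31:32]
pos 33 'a': at 6 (fail-walked)
pos 34 'a': at 7
pos 35 'c': at 8  → match P1@[33:35],P3@[34:35]
pos 36 'a': at 6 (fail-walked)
pos 37 'c': at 14  → match P3@[36:37]
pos 38 'a': at 6 (fail-walked)
pos 39 'b': at 9
pos 40 'b': at 2 (fail-walked)
pos 41 'a': at 6 (fail-walked)
pos 42 'b': at 9
pos 43 'a': at 10
pos 44 'b': at 9 (fail-walked)
pos 45 'a': at 10
pos 46 'c': at 11  → match P3@[45:46]
pos 47 'a': at 12

All matches (sorted): [[3,3],[5,2],[13,0],[17,1],[17,3],[20,1],[20,3],[25,0],[30,0],[32,1],[32,3],[35,1],[35,3],[37,3],[46,3]]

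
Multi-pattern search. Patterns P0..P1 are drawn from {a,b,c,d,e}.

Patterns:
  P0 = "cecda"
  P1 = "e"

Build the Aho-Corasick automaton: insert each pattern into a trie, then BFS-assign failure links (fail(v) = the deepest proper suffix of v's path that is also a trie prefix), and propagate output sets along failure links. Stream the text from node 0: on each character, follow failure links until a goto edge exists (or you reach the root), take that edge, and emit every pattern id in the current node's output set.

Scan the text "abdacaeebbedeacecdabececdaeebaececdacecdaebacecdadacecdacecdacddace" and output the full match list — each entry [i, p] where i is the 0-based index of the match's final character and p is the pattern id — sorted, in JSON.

Construct AC machine:
Trie nodes:
  n0 'ε': c→1 e→6
  n1 'c': e→2
  n2 'ce': c→3
  n3 'cec': d→4
  n4 'cecd': a→5
  n5 'cecda': ·  [P0 ends]
  n6 'e': ·  [P1 ends]

Failure links (BFS by depth):
  n1('c'): parent n0 fail=0; on 'c' 0 → fail=0;  out ∅∪∅=∅
  n6('e'): parent n0 fail=0; on 'e' 0 → fail=0;  out {1}∪∅={1}
  n2('ce'): parent n1 fail=0; on 'e' 0 → fail=6;  out ∅∪{1}={1}
  n3('cec'): parent n2 fail=6; on 'c' 6→0 → fail=1;  out ∅∪∅=∅
  n4('cecd'): parent n3 fail=1; on 'd' 1→0 → fail=0;  out ∅∪∅=∅
  n5('cecda'): parent n4 fail=0; on 'a' 0 → fail=0;  out {0}∪∅={0}

Run:
pos 0 'a': at 0
pos 1 'b': at 0
pos 2 'd': at 0
pos 3 'a': at 0
pos 4 'c': at 1
pos 5 'a': at 0 (via fail)
pos 6 'e': at 6  → match P1@[6:6]
pos 7 'e': at 6 (via fail)  → match P1@[7:7]
pos 8 'b': at 0 (via fail)
pos 9 'b': at 0
pos 10 'e': at 6  → match P1@[10:10]
pos 11 'd': at 0 (via fail)
pos 12 'e': at 6  → match P1@[12:12]
pos 13 'a': at 0 (via fail)
pos 14 'c': at 1
pos 15 'e': at 2  → match P1@[15:15]
pos 16 'c': at 3
pos 17 'd': at 4
pos 18 'a': at 5  → match P0@[14:18]
pos 19 'b': at 0 (via fail)
pos 20 'e': at 6  → match P1@[20:20]
pos 21 'c': at 1 (via fail)
pos 22 'e': at 2  → match P1@[22:22]
pos 23 'c': at 3
pos 24 'd': at 4
pos 25 'a': at 5  → match P0@[21:25]
pos 26 'e': at 6 (via fail)  → match P1@[26:26]
pos 27 'e': at 6 (via fail)  → match P1@[27:27]
pos 28 'b': at 0 (via fail)
pos 29 'a': at 0
pos 30 'e': at 6  → match P1@[30:30]
pos 31 'c': at 1 (via fail)
pos 32 'e': at 2  → match P1@[32:32]
pos 33 'c': at 3
pos 34 'd': at 4
pos 35 'a': at 5  → match P0@[31:35]
pos 36 'c': at 1 (via fail)
pos 37 'e': at 2  → match P1@[37:37]
pos 38 'c': at 3
pos 39 'd': at 4
pos 40 'a': at 5  → match P0@[36:40]
pos 41 'e': at 6 (via fail)  → match P1@[41:41]
pos 42 'b': at 0 (via fail)
pos 43 'a': at 0
pos 44 'c': at 1
pos 45 'e': at 2  → match P1@[45:45]
pos 46 'c': at 3
pos 47 'd': at 4
pos 48 'a': at 5  → match P0@[44:48]
pos 49 'd': at 0 (via fail)
pos 50 'a': at 0
pos 51 'c': at 1
pos 52 'e': at 2  → match P1@[52:52]
pos 53 'c': at 3
pos 54 'd': at 4
pos 55 'a': at 5  → match P0@[51:55]
pos 56 'c': at 1 (via fail)
pos 57 'e': at 2  → match P1@[57:57]
pos 58 'c': at 3
pos 59 'd': at 4
pos 60 'a': at 5  → match P0@[56:60]
pos 61 'c': at 1 (via fail)
pos 62 'd': at 0 (via fail)
pos 63 'd': at 0
pos 64 'a': at 0
pos 65 'c': at 1
pos 66 'e': at 2  → match P1@[66:66]

Result: [[6,1],[7,1],[10,1],[12,1],[15,1],[18,0],[20,1],[22,1],[25,0],[26,1],[27,1],[30,1],[32,1],[35,0],[37,1],[40,0],[41,1],[45,1],[48,0],[52,1],[55,0],[57,1],[60,0],[66,1]]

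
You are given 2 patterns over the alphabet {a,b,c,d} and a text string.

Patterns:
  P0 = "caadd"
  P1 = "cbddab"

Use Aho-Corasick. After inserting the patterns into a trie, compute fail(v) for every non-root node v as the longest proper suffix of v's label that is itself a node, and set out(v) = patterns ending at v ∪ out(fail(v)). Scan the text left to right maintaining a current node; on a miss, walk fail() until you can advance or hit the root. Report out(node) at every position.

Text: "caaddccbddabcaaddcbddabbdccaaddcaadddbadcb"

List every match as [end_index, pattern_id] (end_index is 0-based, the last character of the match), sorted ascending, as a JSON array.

Construct AC machine:
Trie (insert patterns):
  0='ε' goto c→1
  1='c' goto a→2 b→6
  2='ca' goto a→3
  3='caa' goto d→4
  4='caad' goto d→5
  5='caadd' goto ·  [P0 ends]
  6='cb' goto d→7
  7='cbd' goto d→8
  8='cbdd' goto a→9
  9='cbdda' goto b→10
  10='cbddab' goto ·  [P1 ends]

Failure links (BFS by depth):
  fail(1) 'c': from fail(0)=0 chase 'c': 0 ⇒ 0;  out=∅∪out(0)=∅
  fail(2) 'ca': from fail(1)=0 chase 'a': 0 ⇒ 0;  out=∅∪out(0)=∅
  fail(6) 'cb': from fail(1)=0 chase 'b': 0 ⇒ 0;  out=∅∪out(0)=∅
  fail(3) 'caa': from fail(2)=0 chase 'a': 0 ⇒ 0;  out=∅∪out(0)=∅
  fail(7) 'cbd': from fail(6)=0 chase 'd': 0 ⇒ 0;  out=∅∪out(0)=∅
  fail(4) 'caad': from fail(3)=0 chase 'd': 0 ⇒ 0;  out=∅∪out(0)=∅
  fail(8) 'cbdd': from fail(7)=0 chase 'd': 0 ⇒ 0;  out=∅∪out(0)=∅
  fail(5) 'caadd': from fail(4)=0 chase 'd': 0 ⇒ 0;  out={0}∪out(0)={0}
  fail(9) 'cbdda': from fail(8)=0 chase 'a': 0 ⇒ 0;  out=∅∪out(0)=∅
  fail(10) 'cbddab': from fail(9)=0 chase 'b': 0 ⇒ 0;  out={1}∪out(0)={1}

Run:
i=0 'c': node 0→1
i=1 'a': node 1→2
i=2 'a': node 2→3
i=3 'd': node 3→4
i=4 'd': node 4→5  emit P0@[0:4]
i=5 'c': node 5→1 (fail-walked)
i=6 'c': node 1→1 (fail-walked)
i=7 'b': node 1→6
i=8 'd': node 6→7
i=9 'd': node 7→8
i=10 'a': node 8→9
i=11 'b': node 9→10  emit P1@[6:11]
i=12 'c': node 10→1 (fail-walked)
i=13 'a': node 1→2
i=14 'a': node 2→3
i=15 'd': node 3→4
i=16 'd': node 4→5  emit P0@[12:16]
i=17 'c': node 5→1 (fail-walked)
i=18 'b': node 1→6
i=19 'd': node 6→7
i=20 'd': node 7→8
i=21 'a': node 8→9
i=22 'b': node 9→10  emit P1@[17:22]
i=23 'b': node 10→0 (fail-walked)
i=24 'd': node 0→0
i=25 'c': node 0→1
i=26 'c': node 1→1 (fail-walked)
i=27 'a': node 1→2
i=28 'a': node 2→3
i=29 'd': node 3→4
i=30 'd': node 4→5  emit P0@[26:30]
i=31 'c': node 5→1 (fail-walked)
i=32 'a': node 1→2
i=33 'a': node 2→3
i=34 'd': node 3→4
i=35 'd': node 4→5  emit P0@[31:35]
i=36 'd': node 5→0 (fail-walked)
i=37 'b': node 0→0
i=38 'a': node 0→0
i=39 'd': node 0→0
i=40 'c': node 0→1
i=41 'b': node 1→6

All matches (sorted): [[4,0],[11,1],[16,0],[22,1],[30,0],[35,0]]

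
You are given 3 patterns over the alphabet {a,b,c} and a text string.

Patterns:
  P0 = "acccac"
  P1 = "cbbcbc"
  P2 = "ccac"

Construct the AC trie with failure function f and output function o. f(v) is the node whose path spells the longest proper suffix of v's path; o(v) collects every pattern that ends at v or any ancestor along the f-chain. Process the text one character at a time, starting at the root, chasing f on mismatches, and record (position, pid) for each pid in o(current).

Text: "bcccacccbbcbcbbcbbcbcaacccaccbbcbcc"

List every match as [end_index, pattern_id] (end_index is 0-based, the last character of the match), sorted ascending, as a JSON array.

Build:
Trie (insert patterns):
  0='ε' goto a→1 c→7
  1='a' goto c→2
  2='ac' goto c→3
  3='acc' goto c→4
  4='accc' goto a→5
  5='accca' goto c→6
  6='acccac' goto ·  ←P0
  7='c' goto b→8 c→13
  8='cb' goto b→9
  9='cbb' goto c→10
  10='cbbc' goto b→11
  11='cbbcb' goto c→12
  12='cbbcbc' goto ·  ←P1
  13='cc' goto a→14
  14='cca' goto c→15
  15='ccac' goto ·  ←P2

Failure links (BFS by depth):
  n1('a'): parent n0 fail=0; on 'a' 0 → fail=0;  out ∅∪∅=∅
  n7('c'): parent n0 fail=0; on 'c' 0 → fail=0;  out ∅∪∅=∅
  n2('ac'): parent n1 fail=0; on 'c' 0 → fail=7;  out ∅∪∅=∅
  n8('cb'): parent n7 fail=0; on 'b' 0 → fail=0;  out ∅∪∅=∅
  n13('cc'): parent n7 fail=0; on 'c' 0 → fail=7;  out ∅∪∅=∅
  n3('acc'): parent n2 fail=7; on 'c' 7 → fail=13;  out ∅∪∅=∅
  n9('cbb'): parent n8 fail=0; on 'b' 0 → fail=0;  out ∅∪∅=∅
  n14('cca'): parent n13 fail=7; on 'a' 7→0 → fail=1;  out ∅∪∅=∅
  n4('accc'): parent n3 fail=13; on 'c' 13→7 → fail=13;  out ∅∪∅=∅
  n10('cbbc'): parent n9 fail=0; on 'c' 0 → fail=7;  out ∅∪∅=∅
  n15('ccac'): parent n14 fail=1; on 'c' 1 → fail=2;  out {2}∪∅={2}
  n5('accca'): parent n4 fail=13; on 'a' 13 → fail=14;  out ∅∪∅=∅
  n11('cbbcb'): parent n10 fail=7; on 'b' 7 → fail=8;  out ∅∪∅=∅
  n6('acccac'): parent n5 fail=14; on 'c' 14 → fail=15;  out {0}∪{2}={0,2}
  n12('cbbcbc'): parent n11 fail=8; on 'c' 8→0 → fail=7;  out {1}∪∅={1}

Scan:
pos 0 'b': at 0
pos 1 'c': at 7
pos 2 'c': at 13
pos 3 'c': at 13 ·f
pos 4 'a': at 14
pos 5 'c': at 15  emit P2@[2:5]
pos 6 'c': at 3 ·f
pos 7 'c': at 4
pos 8 'b': at 8 ·f
pos 9 'b': at 9
pos 10 'c': at 10
pos 11 'b': at 11
pos 12 'c': at 12  emit P1@[7:12]
pos 13 'b': at 8 ·f
pos 14 'b': at 9
pos 15 'c': at 10
pos 16 'b': at 11
pos 17 'b': at 9 ·f
pos 18 'c': at 10
pos 19 'b': at 11
pos 20 'c': at 12  emit P1@[15:20]
pos 21 'a': at 1 ·f
pos 22 'a': at 1 ·f
pos 23 'c': at 2
pos 24 'c': at 3
pos 25 'c': at 4
pos 26 'a': at 5
pos 27 'c': at 6  emit P0@[22:27],P2@[24:27]
pos 28 'c': at 3 ·f
pos 29 'b': at 8 ·f
pos 30 'b': at 9
pos 31 'c': at 10
pos 32 'b': at 11
pos 33 'c': at 12  emit P1@[28:33]
pos 34 'c': at 13 ·f

Matches: [[5,2],[12,1],[20,1],[27,0],[27,2],[33,1]]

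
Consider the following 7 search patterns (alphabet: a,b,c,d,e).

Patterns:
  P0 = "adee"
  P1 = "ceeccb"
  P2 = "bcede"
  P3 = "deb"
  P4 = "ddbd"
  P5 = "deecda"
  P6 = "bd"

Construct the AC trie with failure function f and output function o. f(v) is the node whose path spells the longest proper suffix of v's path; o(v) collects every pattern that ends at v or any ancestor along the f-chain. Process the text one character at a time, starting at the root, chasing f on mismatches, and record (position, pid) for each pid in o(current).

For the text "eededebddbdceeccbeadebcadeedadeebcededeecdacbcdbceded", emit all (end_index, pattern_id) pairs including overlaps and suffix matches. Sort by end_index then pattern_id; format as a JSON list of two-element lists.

Build automaton:
Trie nodes:
  n0 'ε': a→1 b→11 c→5 d→16
  n1 'a': d→2
  n2 'ad': e→3
  n3 'ade': e→4
  n4 'adee': ·  ←P0
  n5 'c': e→6
  n6 'ce': e→7
  n7 'cee': c→8
  n8 'ceec': c→9
  n9 'ceecc': b→10
  n10 'ceeccb': ·  ←P1
  n11 'b': c→12 d→26
  n12 'bc': e→13
  n13 'bce': d→14
  n14 'bced': e→15
  n15 'bcede': ·  ←P2
  n16 'd': d→19 e→17
  n17 'de': b→18 e→22
  n18 'deb': ·  ←P3
  n19 'dd': b→20
  n20 'ddb': d→21
  n21 'ddbd': ·  ←P4
  n22 'dee': c→23
  n23 'deec': d→24
  n24 'deecd': a→25
  n25 'deecda': ·  ←P5
  n26 'bd': ·  ←P6

BFS fail/out derivation:
  fail(1) 'a': from fail(0)=0 chase 'a': 0 ⇒ 0;  out=∅∪out(0)=∅
  fail(5) 'c': from fail(0)=0 chase 'c': 0 ⇒ 0;  out=∅∪out(0)=∅
  fail(11) 'b': from fail(0)=0 chase 'b': 0 ⇒ 0;  out=∅∪out(0)=∅
  fail(16) 'd': from fail(0)=0 chase 'd': 0 ⇒ 0;  out=∅∪out(0)=∅
  fail(2) 'ad': from fail(1)=0 chase 'd': 0 ⇒ 16;  out=∅∪out(16)=∅
  fail(6) 'ce': from fail(5)=0 chase 'e': 0 ⇒ 0;  out=∅∪out(0)=∅
  fail(12) 'bc': from fail(11)=0 chase 'c': 0 ⇒ 5;  out=∅∪out(5)=∅
  fail(17) 'de': from fail(16)=0 chase 'e': 0 ⇒ 0;  out=∅∪out(0)=∅
  fail(19) 'dd': from fail(16)=0 chase 'd': 0 ⇒ 16;  out=∅∪out(16)=∅
  fail(26) 'bd': from fail(11)=0 chase 'd': 0 ⇒ 16;  out={6}∪out(16)={6}
  fail(3) 'ade': from fail(2)=16 chase 'e': 16 ⇒ 17;  out=∅∪out(17)=∅
  fail(7) 'cee': from fail(6)=0 chase 'e': 0 ⇒ 0;  out=∅∪out(0)=∅
  fail(13) 'bce': from fail(12)=5 chase 'e': 5 ⇒ 6;  out=∅∪out(6)=∅
  fail(18) 'deb': from fail(17)=0 chase 'b': 0 ⇒ 11;  out={3}∪out(11)={3}
  fail(20) 'ddb': from fail(19)=16 chase 'b': 16→0 ⇒ 11;  out=∅∪out(11)=∅
  fail(22) 'dee': from fail(17)=0 chase 'e': 0 ⇒ 0;  out=∅∪out(0)=∅
  fail(4) 'adee': from fail(3)=17 chase 'e': 17 ⇒ 22;  out={0}∪out(22)={0}
  fail(8) 'ceec': from fail(7)=0 chase 'c': 0 ⇒ 5;  out=∅∪out(5)=∅
  fail(14) 'bced': from fail(13)=6 chase 'd': 6→0 ⇒ 16;  out=∅∪out(16)=∅
  fail(21) 'ddbd': from fail(20)=11 chase 'd': 11 ⇒ 26;  out={4}∪out(26)={4,6}
  fail(23) 'deec': from fail(22)=0 chase 'c': 0 ⇒ 5;  out=∅∪out(5)=∅
  fail(9) 'ceecc': from fail(8)=5 chase 'c': 5→0 ⇒ 5;  out=∅∪out(5)=∅
  fail(15) 'bcede': from fail(14)=16 chase 'e': 16 ⇒ 17;  out={2}∪out(17)={2}
  fail(24) 'deecd': from fail(23)=5 chase 'd': 5→0 ⇒ 16;  out=∅∪out(16)=∅
  fail(10) 'ceeccb': from fail(9)=5 chase 'b': 5→0 ⇒ 11;  out={1}∪out(11)={1}
  fail(25) 'deecda': from fail(24)=16 chase 'a': 16→0 ⇒ 1;  out={5}∪out(1)={5}

Text stream:
pos 0 'e': at 0
pos 1 'e': at 0
pos 2 'd': at 16
pos 3 'e': at 17
pos 4 'd': at 16 ·f
pos 5 'e': at 17
pos 6 'b': at 18  → match P3@[4:6]
pos 7 'd': at 26 ·f  → match P6@[6:7]
pos 8 'd': at 19 ·f
pos 9 'b': at 20
pos 10 'd': at 21  → match P4@[7:10],P6@[9:10]
pos 11 'c': at 5 ·f
pos 12 'e': at 6
pos 13 'e': at 7
pos 14 'c': at 8
pos 15 'c': at 9
pos 16 'b': at 10  → match P1@[11:16]
pos 17 'e': at 0 ·f
pos 18 'a': at 1
pos 19 'd': at 2
pos 20 'e': at 3
pos 21 'b': at 18 ·f  → match P3@[19:21]
pos 22 'c': at 12 ·f
pos 23 'a': at 1 ·f
pos 24 'd': at 2
pos 25 'e': at 3
pos 26 'e': at 4  → match P0@[23:26]
pos 27 'd': at 16 ·f
pos 28 'a': at 1 ·f
pos 29 'd': at 2
pos 30 'e': at 3
pos 31 'e': at 4  → match P0@[28:31]
pos 32 'b': at 11 ·f
pos 33 'c': at 12
pos 34 'e': at 13
pos 35 'd': at 14
pos 36 'e': at 15  → match P2@[32:36]
pos 37 'd': at 16 ·f
pos 38 'e': at 17
pos 39 'e': at 22
pos 40 'c': at 23
pos 41 'd': at 24
pos 42 'a': at 25  → match P5@[37:42]
pos 43 'c': at 5 ·f
pos 44 'b': at 11 ·f
pos 45 'c': at 12
pos 46 'd': at 16 ·f
pos 47 'b': at 11 ·f
pos 48 'c': at 12
pos 49 'e': at 13
pos 50 'd': at 14
pos 51 'e': at 15  → match P2@[47:51]
pos 52 'd': at 16 ·f

All matches (sorted): [[6,3],[7,6],[10,4],[10,6],[16,1],[21,3],[26,0],[31,0],[36,2],[42,5],[51,2]]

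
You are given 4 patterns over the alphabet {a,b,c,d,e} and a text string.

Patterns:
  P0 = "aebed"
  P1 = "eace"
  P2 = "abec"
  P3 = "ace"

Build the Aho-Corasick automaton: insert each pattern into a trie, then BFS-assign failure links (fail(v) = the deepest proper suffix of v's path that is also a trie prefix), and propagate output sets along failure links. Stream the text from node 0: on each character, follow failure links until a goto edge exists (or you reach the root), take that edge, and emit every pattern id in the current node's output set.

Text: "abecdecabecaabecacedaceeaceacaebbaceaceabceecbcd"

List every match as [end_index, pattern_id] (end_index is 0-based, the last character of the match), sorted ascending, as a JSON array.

Build automaton:
Trie (insert patterns):
  n0 'ε': a→1 e→6
  n1 'a': b→10 c→13 e→2
  n2 'ae': b→3
  n3 'aeb': e→4
  n4 'aebe': d→5
  n5 'aebed': ·  ←P0
  n6 'e': a→7
  n7 'ea': c→8
  n8 'eac': e→9
  n9 'eace': ·  ←P1
  n10 'ab': e→11
  n11 'abe': c→12
  n12 'abec': ·  ←P2
  n13 'ac': e→14
  n14 'ace': ·  ←P3

Failure links (BFS by depth):
  fail(1) 'a': from fail(0)=0 chase 'a': 0 ⇒ 0;  out=∅∪out(0)=∅
  fail(6) 'e': from fail(0)=0 chase 'e': 0 ⇒ 0;  out=∅∪out(0)=∅
  fail(2) 'ae': from fail(1)=0 chase 'e': 0 ⇒ 6;  out=∅∪out(6)=∅
  fail(7) 'ea': from fail(6)=0 chase 'a': 0 ⇒ 1;  out=∅∪out(1)=∅
  fail(10) 'ab': from fail(1)=0 chase 'b': 0 ⇒ 0;  out=∅∪out(0)=∅
  fail(13) 'ac': from fail(1)=0 chase 'c': 0 ⇒ 0;  out=∅∪out(0)=∅
  fail(3) 'aeb': from fail(2)=6 chase 'b': 6→0 ⇒ 0;  out=∅∪out(0)=∅
  fail(8) 'eac': from fail(7)=1 chase 'c': 1 ⇒ 13;  out=∅∪out(13)=∅
  fail(11) 'abe': from fail(10)=0 chase 'e': 0 ⇒ 6;  out=∅∪out(6)=∅
  fail(14) 'ace': from fail(13)=0 chase 'e': 0 ⇒ 6;  out={3}∪out(6)={3}
  fail(4) 'aebe': from fail(3)=0 chase 'e': 0 ⇒ 6;  out=∅∪out(6)=∅
  fail(9) 'eace': from fail(8)=13 chase 'e': 13 ⇒ 14;  out={1}∪out(14)={1,3}
  fail(12) 'abec': from fail(11)=6 chase 'c': 6→0 ⇒ 0;  out={2}∪out(0)={2}
  fail(5) 'aebed': from fail(4)=6 chase 'd': 6→0 ⇒ 0;  out={0}∪out(0)={0}

Run:
pos 0 'a': at 1
pos 1 'b': at 10
pos 2 'e': at 11
pos 3 'c': at 12  emit P2@[0:3]
pos 4 'd': at 0 ·f
pos 5 'e': at 6
pos 6 'c': at 0 ·f
pos 7 'a': at 1
pos 8 'b': at 10
pos 9 'e': at 11
pos 10 'c': at 12  emit P2@[7:10]
pos 11 'a': at 1 ·f
pos 12 'a': at 1 ·f
pos 13 'b': at 10
pos 14 'e': at 11
pos 15 'c': at 12  emit P2@[12:15]
pos 16 'a': at 1 ·f
pos 17 'c': at 13
pos 18 'e': at 14  emit P3@[16:18]
pos 19 'd': at 0 ·f
pos 20 'a': at 1
pos 21 'c': at 13
pos 22 'e': at 14  emit P3@[20:22]
pos 23 'e': at 6 ·f
pos 24 'a': at 7
pos 25 'c': at 8
pos 26 'e': at 9  emit P1@[23:26],P3@[24:26]
pos 27 'a': at 7 ·f
pos 28 'c': at 8
pos 29 'a': at 1 ·f
pos 30 'e': at 2
pos 31 'b': at 3
pos 32 'b': at 0 ·f
pos 33 'a': at 1
pos 34 'c': at 13
pos 35 'e': at 14  emit P3@[33:35]
pos 36 'a': at 7 ·f
pos 37 'c': at 8
pos 38 'e': at 9  emit P1@[35:38],P3@[36:38]
pos 39 'a': at 7 ·f
pos 40 'b': at 10 ·f
pos 41 'c': at 0 ·f
pos 42 'e': at 6
pos 43 'e': at 6 ·f
pos 44 'c': at 0 ·f
pos 45 'b': at 0
pos 46 'c': at 0
pos 47 'd': at 0

All matches (sorted): [[3,2],[10,2],[15,2],[18,3],[22,3],[26,1],[26,3],[35,3],[38,1],[38,3]]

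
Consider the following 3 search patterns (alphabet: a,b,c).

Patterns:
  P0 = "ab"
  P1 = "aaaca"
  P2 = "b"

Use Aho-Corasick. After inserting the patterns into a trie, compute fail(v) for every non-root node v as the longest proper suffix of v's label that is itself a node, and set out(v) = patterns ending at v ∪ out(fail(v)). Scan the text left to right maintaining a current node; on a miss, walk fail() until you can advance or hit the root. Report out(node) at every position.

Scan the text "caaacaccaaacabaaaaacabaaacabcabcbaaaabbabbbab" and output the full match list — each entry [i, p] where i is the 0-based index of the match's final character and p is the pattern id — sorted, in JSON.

Build automaton:
Trie nodes:
  0='ε' goto a→1 b→7
  1='a' goto a→3 b→2
  2='ab' goto ·  [P0 ends]
  3='aa' goto a→4
  4='aaa' goto c→5
  5='aaac' goto a→6
  6='aaaca' goto ·  [P1 ends]
  7='b' goto ·  [P2 ends]

BFS fail/out derivation:
  n1('a'): parent n0 fail=0; on 'a' 0 → fail=0;  out ∅∪∅=∅
  n7('b'): parent n0 fail=0; on 'b' 0 → fail=0;  out {2}∪∅={2}
  n2('ab'): parent n1 fail=0; on 'b' 0 → fail=7;  out {0}∪{2}={0,2}
  n3('aa'): parent n1 fail=0; on 'a' 0 → fail=1;  out ∅∪∅=∅
  n4('aaa'): parent n3 fail=1; on 'a' 1 → fail=3;  out ∅∪∅=∅
  n5('aaac'): parent n4 fail=3; on 'c' 3→1→0 → fail=0;  out ∅∪∅=∅
  n6('aaaca'): parent n5 fail=0; on 'a' 0 → fail=1;  out {1}∪∅={1}

Text stream:
[0] read 'c'  n0⇒n0
[1] read 'a'  n0⇒n1
[2] read 'a'  n1⇒n3
[3] read 'a'  n3⇒n4
[4] read 'c'  n4⇒n5
[5] read 'a'  n5⇒n6  → match P1@[1:5]
[6] read 'c'  n6⇒n0 (fail-walked)
[7] read 'c'  n0⇒n0
[8] read 'a'  n0⇒n1
[9] read 'a'  n1⇒n3
[10] read 'a'  n3⇒n4
[11] read 'c'  n4⇒n5
[12] read 'a'  n5⇒n6  → match P1@[8:12]
[13] read 'b'  n6⇒n2 (fail-walked)  → match P0@[12:13],P2@[13:13]
[14] read 'a'  n2⇒n1 (fail-walked)
[15] read 'a'  n1⇒n3
[16] read 'a'  n3⇒n4
[17] read 'a'  n4⇒n4 (fail-walked)
[18] read 'a'  n4⇒n4 (fail-walked)
[19] read 'c'  n4⇒n5
[20] read 'a'  n5⇒n6  → match P1@[16:20]
[21] read 'b'  n6⇒n2 (fail-walked)  → match P0@[20:21],P2@[21:21]
[22] read 'a'  n2⇒n1 (fail-walked)
[23] read 'a'  n1⇒n3
[24] read 'a'  n3⇒n4
[25] read 'c'  n4⇒n5
[26] read 'a'  n5⇒n6  → match P1@[22:26]
[27] read 'b'  n6⇒n2 (fail-walked)  → match P0@[26:27],P2@[27:27]
[28] read 'c'  n2⇒n0 (fail-walked)
[29] read 'a'  n0⇒n1
[30] read 'b'  n1⇒n2  → match P0@[29:30],P2@[30:30]
[31] read 'c'  n2⇒n0 (fail-walked)
[32] read 'b'  n0⇒n7  → match P2@[32:32]
[33] read 'a'  n7⇒n1 (fail-walked)
[34] read 'a'  n1⇒n3
[35] read 'a'  n3⇒n4
[36] read 'a'  n4⇒n4 (fail-walked)
[37] read 'b'  n4⇒n2 (fail-walked)  → match P0@[36:37],P2@[37:37]
[38] read 'b'  n2⇒n7 (fail-walked)  → match P2@[38:38]
[39] read 'a'  n7⇒n1 (fail-walked)
[40] read 'b'  n1⇒n2  → match P0@[39:40],P2@[40:40]
[41] read 'b'  n2⇒n7 (fail-walked)  → match P2@[41:41]
[42] read 'b'  n7⇒n7 (fail-walked)  → match P2@[42:42]
[43] read 'a'  n7⇒n1 (fail-walked)
[44] read 'b'  n1⇒n2  → match P0@[43:44],P2@[44:44]

Matches: [[5,1],[12,1],[13,0],[13,2],[20,1],[21,0],[21,2],[26,1],[27,0],[27,2],[30,0],[30,2],[32,2],[37,0],[37,2],[38,2],[40,0],[40,2],[41,2],[42,2],[44,0],[44,2]]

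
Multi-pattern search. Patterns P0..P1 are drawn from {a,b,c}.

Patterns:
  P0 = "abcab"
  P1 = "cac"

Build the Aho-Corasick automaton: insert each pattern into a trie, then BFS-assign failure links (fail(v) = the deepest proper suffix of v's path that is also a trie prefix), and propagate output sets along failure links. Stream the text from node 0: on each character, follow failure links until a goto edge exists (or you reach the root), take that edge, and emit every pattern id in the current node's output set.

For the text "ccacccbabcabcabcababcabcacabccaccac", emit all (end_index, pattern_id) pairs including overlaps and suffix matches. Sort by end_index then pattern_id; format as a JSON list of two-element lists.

Build:
Trie nodes:
  n0 'ε': a→1 c→6
  n1 'a': b→2
  n2 'ab': c→3
  n3 'abc': a→4
  n4 'abca': b→5
  n5 'abcab': ·  [P0 ends]
  n6 'c': a→7
  n7 'ca': c→8
  n8 'cac': ·  [P1 ends]

Failure links (BFS by depth):
  fail(1) 'a': from fail(0)=0 chase 'a': 0 ⇒ 0;  out=∅∪out(0)=∅
  fail(6) 'c': from fail(0)=0 chase 'c': 0 ⇒ 0;  out=∅∪out(0)=∅
  fail(2) 'ab': from fail(1)=0 chase 'b': 0 ⇒ 0;  out=∅∪out(0)=∅
  fail(7) 'ca': from fail(6)=0 chase 'a': 0 ⇒ 1;  out=∅∪out(1)=∅
  fail(3) 'abc': from fail(2)=0 chase 'c': 0 ⇒ 6;  out=∅∪out(6)=∅
  fail(8) 'cac': from fail(7)=1 chase 'c': 1→0 ⇒ 6;  out={1}∪out(6)={1}
  fail(4) 'abca': from fail(3)=6 chase 'a': 6 ⇒ 7;  out=∅∪out(7)=∅
  fail(5) 'abcab': from fail(4)=7 chase 'b': 7→1 ⇒ 2;  out={0}∪out(2)={0}

Scan:
[0] read 'c'  n0⇒n6
[1] read 'c'  n6⇒n6 ·f
[2] read 'a'  n6⇒n7
[3] read 'c'  n7⇒n8  ** P1@[1:3]
[4] read 'c'  n8⇒n6 ·f
[5] read 'c'  n6⇒n6 ·f
[6] read 'b'  n6⇒n0 ·f
[7] read 'a'  n0⇒n1
[8] read 'b'  n1⇒n2
[9] read 'c'  n2⇒n3
[10] read 'a'  n3⇒n4
[11] read 'b'  n4⇒n5  ** P0@[7:11]
[12] read 'c'  n5⇒n3 ·f
[13] read 'a'  n3⇒n4
[14] read 'b'  n4⇒n5  ** P0@[10:14]
[15] read 'c'  n5⇒n3 ·f
[16] read 'a'  n3⇒n4
[17] read 'b'  n4⇒n5  ** P0@[13:17]
[18] read 'a'  n5⇒n1 ·f
[19] read 'b'  n1⇒n2
[20] read 'c'  n2⇒n3
[21] read 'a'  n3⇒n4
[22] read 'b'  n4⇒n5  ** P0@[18:22]
[23] read 'c'  n5⇒n3 ·f
[24] read 'a'  n3⇒n4
[25] read 'c'  n4⇒n8 ·f  ** P1@[23:25]
[26] read 'a'  n8⇒n7 ·f
[27] read 'b'  n7⇒n2 ·f
[28] read 'c'  n2⇒n3
[29] read 'c'  n3⇒n6 ·f
[30] read 'a'  n6⇒n7
[31] read 'c'  n7⇒n8  ** P1@[29:31]
[32] read 'c'  n8⇒n6 ·f
[33] read 'a'  n6⇒n7
[34] read 'c'  n7⇒n8  ** P1@[32:34]

All matches (sorted): [[3,1],[11,0],[14,0],[17,0],[22,0],[25,1],[31,1],[34,1]]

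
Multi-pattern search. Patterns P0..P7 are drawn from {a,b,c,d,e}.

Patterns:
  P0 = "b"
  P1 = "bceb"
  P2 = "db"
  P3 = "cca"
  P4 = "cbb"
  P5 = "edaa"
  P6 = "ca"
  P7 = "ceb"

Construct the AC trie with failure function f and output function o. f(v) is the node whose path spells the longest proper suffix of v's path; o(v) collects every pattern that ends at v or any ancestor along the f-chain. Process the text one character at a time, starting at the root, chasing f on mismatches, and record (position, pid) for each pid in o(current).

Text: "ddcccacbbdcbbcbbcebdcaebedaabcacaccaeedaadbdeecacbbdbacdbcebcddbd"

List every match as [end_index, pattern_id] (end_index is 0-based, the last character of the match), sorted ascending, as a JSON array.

Build:
Trie (insert patterns):
  0='ε' goto b→1 c→7 d→5 e→12
  1='b' goto c→2  [P0 ends]
  2='bc' goto e→3
  3='bce' goto b→4
  4='bceb' goto ·  [P1 ends]
  5='d' goto b→6
  6='db' goto ·  [P2 ends]
  7='c' goto a→16 b→10 c→8 e→17
  8='cc' goto a→9
  9='cca' goto ·  [P3 ends]
  10='cb' goto b→11
  11='cbb' goto ·  [P4 ends]
  12='e' goto d→13
  13='ed' goto a→14
  14='eda' goto a→15
  15='edaa' goto ·  [P5 ends]
  16='ca' goto ·  [P6 ends]
  17='ce' goto b→18
  18='ceb' goto ·  [P7 ends]

BFS fail/out derivation:
  n1('b'): parent n0 fail=0; on 'b' 0 → fail=0;  out {0}∪∅={0}
  n5('d'): parent n0 fail=0; on 'd' 0 → fail=0;  out ∅∪∅=∅
  n7('c'): parent n0 fail=0; on 'c' 0 → fail=0;  out ∅∪∅=∅
  n12('e'): parent n0 fail=0; on 'e' 0 → fail=0;  out ∅∪∅=∅
  n2('bc'): parent n1 fail=0; on 'c' 0 → fail=7;  out ∅∪∅=∅
  n6('db'): parent n5 fail=0; on 'b' 0 → fail=1;  out {2}∪{0}={0,2}
  n8('cc'): parent n7 fail=0; on 'c' 0 → fail=7;  out ∅∪∅=∅
  n10('cb'): parent n7 fail=0; on 'b' 0 → fail=1;  out ∅∪{0}={0}
  n13('ed'): parent n12 fail=0; on 'd' 0 → fail=5;  out ∅∪∅=∅
  n16('ca'): parent n7 fail=0; on 'a' 0 → fail=0;  out {6}∪∅={6}
  n17('ce'): parent n7 fail=0; on 'e' 0 → fail=12;  out ∅∪∅=∅
  n3('bce'): parent n2 fail=7; on 'e' 7 → fail=17;  out ∅∪∅=∅
  n9('cca'): parent n8 fail=7; on 'a' 7 → fail=16;  out {3}∪{6}={3,6}
  n11('cbb'): parent n10 fail=1; on 'b' 1→0 → fail=1;  out {4}∪{0}={0,4}
  n14('eda'): parent n13 fail=5; on 'a' 5→0 → fail=0;  out ∅∪∅=∅
  n18('ceb'): parent n17 fail=12; on 'b' 12→0 → fail=1;  out {7}∪{0}={0,7}
  n4('bceb'): parent n3 fail=17; on 'b' 17 → fail=18;  out {1}∪{0,7}={0,1,7}
  n15('edaa'): parent n14 fail=0; on 'a' 0 → fail=0;  out {5}∪∅={5}

Scan:
[0] read 'd'  n0⇒n5
[1] read 'd'  n5⇒n5 ·f
[2] read 'c'  n5⇒n7 ·f
[3] read 'c'  n7⇒n8
[4] read 'c'  n8⇒n8 ·f
[5] read 'a'  n8⇒n9  emit P3@[3:5],P6@[4:5]
[6] read 'c'  n9⇒n7 ·f
[7] read 'b'  n7⇒n10  emit P0@[7:7]
[8] read 'b'  n10⇒n11  emit P0@[8:8],P4@[6:8]
[9] read 'd'  n11⇒n5 ·f
[10] read 'c'  n5⇒n7 ·f
[11] read 'b'  n7⇒n10  emit P0@[11:11]
[12] read 'b'  n10⇒n11  emit P0@[12:12],P4@[10:12]
[13] read 'c'  n11⇒n2 ·f
[14] read 'b'  n2⇒n10 ·f  emit P0@[14:14]
[15] read 'b'  n10⇒n11  emit P0@[15:15],P4@[13:15]
[16] read 'c'  n11⇒n2 ·f
[17] read 'e'  n2⇒n3
[18] read 'b'  n3⇒n4  emit P0@[18:18],P1@[15:18],P7@[16:18]
[19] read 'd'  n4⇒n5 ·f
[20] read 'c'  n5⇒n7 ·f
[21] read 'a'  n7⇒n16  emit P6@[20:21]
[22] read 'e'  n16⇒n12 ·f
[23] read 'b'  n12⇒n1 ·f  emit P0@[23:23]
[24] read 'e'  n1⇒n12 ·f
[25] read 'd'  n12⇒n13
[26] read 'a'  n13⇒n14
[27] read 'a'  n14⇒n15  emit P5@[24:27]
[28] read 'b'  n15⇒n1 ·f  emit P0@[28:28]
[29] read 'c'  n1⇒n2
[30] read 'a'  n2⇒n16 ·f  emit P6@[29:30]
[31] read 'c'  n16⇒n7 ·f
[32] read 'a'  n7⇒n16  emit P6@[31:32]
[33] read 'c'  n16⇒n7 ·f
[34] read 'c'  n7⇒n8
[35] read 'a'  n8⇒n9  emit P3@[33:35],P6@[34:35]
[36] read 'e'  n9⇒n12 ·f
[37] read 'e'  n12⇒n12 ·f
[38] read 'd'  n12⇒n13
[39] read 'a'  n13⇒n14
[40] read 'a'  n14⇒n15  emit P5@[37:40]
[41] read 'd'  n15⇒n5 ·f
[42] read 'b'  n5⇒n6  emit P0@[42:42],P2@[41:42]
[43] read 'd'  n6⇒n5 ·f
[44] read 'e'  n5⇒n12 ·f
[45] read 'e'  n12⇒n12 ·f
[46] read 'c'  n12⇒n7 ·f
[47] read 'a'  n7⇒n16  emit P6@[46:47]
[48] read 'c'  n16⇒n7 ·f
[49] read 'b'  n7⇒n10  emit P0@[49:49]
[50] read 'b'  n10⇒n11  emit P0@[50:50],P4@[48:50]
[51] read 'd'  n11⇒n5 ·f
[52] read 'b'  n5⇒n6  emit P0@[52:52],P2@[51:52]
[53] read 'a'  n6⇒n0 ·f
[54] read 'c'  n0⇒n7
[55] read 'd'  n7⇒n5 ·f
[56] read 'b'  n5⇒n6  emit P0@[56:56],P2@[55:56]
[57] read 'c'  n6⇒n2 ·f
[58] read 'e'  n2⇒n3
[59] read 'b'  n3⇒n4  emit P0@[59:59],P1@[56:59],P7@[57:59]
[60] read 'c'  n4⇒n2 ·f
[61] read 'd'  n2⇒n5 ·f
[62] read 'd'  n5⇒n5 ·f
[63] read 'b'  n5⇒n6  emit P0@[63:63],P2@[62:63]
[64] read 'd'  n6⇒n5 ·f

Matches: [[5,3],[5,6],[7,0],[8,0],[8,4],[11,0],[12,0],[12,4],[14,0],[15,0],[15,4],[18,0],[18,1],[18,7],[21,6],[23,0],[27,5],[28,0],[30,6],[32,6],[35,3],[35,6],[40,5],[42,0],[42,2],[47,6],[49,0],[50,0],[50,4],[52,0],[52,2],[56,0],[56,2],[59,0],[59,1],[59,7],[63,0],[63,2]]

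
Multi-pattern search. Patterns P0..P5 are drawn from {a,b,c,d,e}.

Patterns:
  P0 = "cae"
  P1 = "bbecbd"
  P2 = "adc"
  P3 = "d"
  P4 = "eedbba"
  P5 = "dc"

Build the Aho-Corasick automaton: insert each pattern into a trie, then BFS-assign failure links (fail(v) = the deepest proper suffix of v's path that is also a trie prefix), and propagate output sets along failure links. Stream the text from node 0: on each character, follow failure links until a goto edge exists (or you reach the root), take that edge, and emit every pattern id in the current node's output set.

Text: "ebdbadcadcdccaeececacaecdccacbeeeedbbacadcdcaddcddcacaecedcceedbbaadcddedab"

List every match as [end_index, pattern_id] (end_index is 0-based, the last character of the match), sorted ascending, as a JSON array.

Construct AC machine:
Trie nodes:
  n0 'ε': a→10 b→4 c→1 d→13 e→14
  n1 'c': a→2
  n2 'ca': e→3
  n3 'cae': ·  [P0 ends]
  n4 'b': b→5
  n5 'bb': e→6
  n6 'bbe': c→7
  n7 'bbec': b→8
  n8 'bbecb': d→9
  n9 'bbecbd': ·  [P1 ends]
  n10 'a': d→11
  n11 'ad': c→12
  n12 'adc': ·  [P2 ends]
  n13 'd': c→20  [P3 ends]
  n14 'e': e→15
  n15 'ee': d→16
  n16 'eed': b→17
  n17 'eedb': b→18
  n18 'eedbb': a→19
  n19 'eedbba': ·  [P4 ends]
  n20 'dc': ·  [P5 ends]

Failure links (BFS by depth):
  fail(1) 'c': from fail(0)=0 chase 'c': 0 ⇒ 0;  out=∅∪out(0)=∅
  fail(4) 'b': from fail(0)=0 chase 'b': 0 ⇒ 0;  out=∅∪out(0)=∅
  fail(10) 'a': from fail(0)=0 chase 'a': 0 ⇒ 0;  out=∅∪out(0)=∅
  fail(13) 'd': from fail(0)=0 chase 'd': 0 ⇒ 0;  out={3}∪out(0)={3}
  fail(14) 'e': from fail(0)=0 chase 'e': 0 ⇒ 0;  out=∅∪out(0)=∅
  fail(2) 'ca': from fail(1)=0 chase 'a': 0 ⇒ 10;  out=∅∪out(10)=∅
  fail(5) 'bb': from fail(4)=0 chase 'b': 0 ⇒ 4;  out=∅∪out(4)=∅
  fail(11) 'ad': from fail(10)=0 chase 'd': 0 ⇒ 13;  out=∅∪out(13)={3}
  fail(15) 'ee': from fail(14)=0 chase 'e': 0 ⇒ 14;  out=∅∪out(14)=∅
  fail(20) 'dc': from fail(13)=0 chase 'c': 0 ⇒ 1;  out={5}∪out(1)={5}
  fail(3) 'cae': from fail(2)=10 chase 'e': 10→0 ⇒ 14;  out={0}∪out(14)={0}
  fail(6) 'bbe': from fail(5)=4 chase 'e': 4→0 ⇒ 14;  out=∅∪out(14)=∅
  fail(12) 'adc': from fail(11)=13 chase 'c': 13 ⇒ 20;  out={2}∪out(20)={2,5}
  fail(16) 'eed': from fail(15)=14 chase 'd': 14→0 ⇒ 13;  out=∅∪out(13)={3}
  fail(7) 'bbec': from fail(6)=14 chase 'c': 14→0 ⇒ 1;  out=∅∪out(1)=∅
  fail(17) 'eedb': from fail(16)=13 chase 'b': 13→0 ⇒ 4;  out=∅∪out(4)=∅
  fail(8) 'bbecb': from fail(7)=1 chase 'b': 1→0 ⇒ 4;  out=∅∪out(4)=∅
  fail(18) 'eedbb': from fail(17)=4 chase 'b': 4 ⇒ 5;  out=∅∪out(5)=∅
  fail(9) 'bbecbd': from fail(8)=4 chase 'd': 4→0 ⇒ 13;  out={1}∪out(13)={1,3}
  fail(19) 'eedbba': from fail(18)=5 chase 'a': 5→4→0 ⇒ 10;  out={4}∪out(10)={4}

Text stream:
[0] read 'e'  n0⇒n14
[1] read 'b'  n14⇒n4 (via fail)
[2] read 'd'  n4⇒n13 (via fail)  emit P3@[2:2]
[3] read 'b'  n13⇒n4 (via fail)
[4] read 'a'  n4⇒n10 (via fail)
[5] read 'd'  n10⇒n11  emit P3@[5:5]
[6] read 'c'  n11⇒n12  emit P2@[4:6],P5@[5:6]
[7] read 'a'  n12⇒n2 (via fail)
[8] read 'd'  n2⇒n11 (via fail)  emit P3@[8:8]
[9] read 'c'  n11⇒n12  emit P2@[7:9],P5@[8:9]
[10] read 'd'  n12⇒n13 (via fail)  emit P3@[10:10]
[11] read 'c'  n13⇒n20  emit P5@[10:11]
[12] read 'c'  n20⇒n1 (via fail)
[13] read 'a'  n1⇒n2
[14] read 'e'  n2⇒n3  emit P0@[12:14]
[15] read 'e'  n3⇒n15 (via fail)
[16] read 'c'  n15⇒n1 (via fail)
[17] read 'e'  n1⇒n14 (via fail)
[18] read 'c'  n14⇒n1 (via fail)
[19] read 'a'  n1⇒n2
[20] read 'c'  n2⇒n1 (via fail)
[21] read 'a'  n1⇒n2
[22] read 'e'  n2⇒n3  emit P0@[20:22]
[23] read 'c'  n3⇒n1 (via fail)
[24] read 'd'  n1⇒n13 (via fail)  emit P3@[24:24]
[25] read 'c'  n13⇒n20  emit P5@[24:25]
[26] read 'c'  n20⇒n1 (via fail)
[27] read 'a'  n1⇒n2
[28] read 'c'  n2⇒n1 (via fail)
[29] read 'b'  n1⇒n4 (via fail)
[30] read 'e'  n4⇒n14 (via fail)
[31] read 'e'  n14⇒n15
[32] read 'e'  n15⇒n15 (via fail)
[33] read 'e'  n15⇒n15 (via fail)
[34] read 'd'  n15⇒n16  emit P3@[34:34]
[35] read 'b'  n16⇒n17
[36] read 'b'  n17⇒n18
[37] read 'a'  n18⇒n19  emit P4@[32:37]
[38] read 'c'  n19⇒n1 (via fail)
[39] read 'a'  n1⇒n2
[40] read 'd'  n2⇒n11 (via fail)  emit P3@[40:40]
[41] read 'c'  n11⇒n12  emit P2@[39:41],P5@[40:41]
[42] read 'd'  n12⇒n13 (via fail)  emit P3@[42:42]
[43] read 'c'  n13⇒n20  emit P5@[42:43]
[44] read 'a'  n20⇒n2 (via fail)
[45] read 'd'  n2⇒n11 (via fail)  emit P3@[45:45]
[46] read 'd'  n11⇒n13 (via fail)  emit P3@[46:46]
[47] read 'c'  n13⇒n20  emit P5@[46:47]
[48] read 'd'  n20⇒n13 (via fail)  emit P3@[48:48]
[49] read 'd'  n13⇒n13 (via fail)  emit P3@[49:49]
[50] read 'c'  n13⇒n20  emit P5@[49:50]
[51] read 'a'  n20⇒n2 (via fail)
[52] read 'c'  n2⇒n1 (via fail)
[53] read 'a'  n1⇒n2
[54] read 'e'  n2⇒n3  emit P0@[52:54]
[55] read 'c'  n3⇒n1 (via fail)
[56] read 'e'  n1⇒n14 (via fail)
[57] read 'd'  n14⇒n13 (via fail)  emit P3@[57:57]
[58] read 'c'  n13⇒n20  emit P5@[57:58]
[59] read 'c'  n20⇒n1 (via fail)
[60] read 'e'  n1⇒n14 (via fail)
[61] read 'e'  n14⇒n15
[62] read 'd'  n15⇒n16  emit P3@[62:62]
[63] read 'b'  n16⇒n17
[64] read 'b'  n17⇒n18
[65] read 'a'  n18⇒n19  emit P4@[60:65]
[66] read 'a'  n19⇒n10 (via fail)
[67] read 'd'  n10⇒n11  emit P3@[67:67]
[68] read 'c'  n11⇒n12  emit P2@[66:68],P5@[67:68]
[69] read 'd'  n12⇒n13 (via fail)  emit P3@[69:69]
[70] read 'd'  n13⇒n13 (via fail)  emit P3@[70:70]
[71] read 'e'  n13⇒n14 (via fail)
[72] read 'd'  n14⇒n13 (via fail)  emit P3@[72:72]
[73] read 'a'  n13⇒n10 (via fail)
[74] read 'b'  n10⇒n4 (via fail)

Result: [[2,3],[5,3],[6,2],[6,5],[8,3],[9,2],[9,5],[10,3],[11,5],[14,0],[22,0],[24,3],[25,5],[34,3],[37,4],[40,3],[41,2],[41,5],[42,3],[43,5],[45,3],[46,3],[47,5],[48,3],[49,3],[50,5],[54,0],[57,3],[58,5],[62,3],[65,4],[67,3],[68,2],[68,5],[69,3],[70,3],[72,3]]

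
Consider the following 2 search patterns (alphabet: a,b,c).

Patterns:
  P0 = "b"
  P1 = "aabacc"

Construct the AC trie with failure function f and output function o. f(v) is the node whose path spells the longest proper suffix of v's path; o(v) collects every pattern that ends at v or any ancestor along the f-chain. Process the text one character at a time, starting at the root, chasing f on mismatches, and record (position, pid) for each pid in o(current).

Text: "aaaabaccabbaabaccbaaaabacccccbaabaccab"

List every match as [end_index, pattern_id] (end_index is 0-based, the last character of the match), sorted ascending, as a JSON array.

Build automaton:
Trie nodes:
  0='ε' goto a→2 b→1
  1='b' goto ·  [P0 ends]
  2='a' goto a→3
  3='aa' goto b→4
  4='aab' goto a→5
  5='aaba' goto c→6
  6='aabac' goto c→7
  7='aabacc' goto ·  [P1 ends]

BFS fail/out derivation:
  n1('b'): parent n0 fail=0; on 'b' 0 → fail=0;  out {0}∪∅={0}
  n2('a'): parent n0 fail=0; on 'a' 0 → fail=0;  out ∅∪∅=∅
  n3('aa'): parent n2 fail=0; on 'a' 0 → fail=2;  out ∅∪∅=∅
  n4('aab'): parent n3 fail=2; on 'b' 2→0 → fail=1;  out ∅∪{0}={0}
  n5('aaba'): parent n4 fail=1; on 'a' 1→0 → fail=2;  out ∅∪∅=∅
  n6('aabac'): parent n5 fail=2; on 'c' 2→0 → fail=0;  out ∅∪∅=∅
  n7('aabacc'): parent n6 fail=0; on 'c' 0 → fail=0;  out {1}∪∅={1}

Scan:
pos 0 'a': at 2
pos 1 'a': at 3
pos 2 'a': at 3 (via fail)
pos 3 'a': at 3 (via fail)
pos 4 'b': at 4  ** P0@[4:4]
pos 5 'a': at 5
pos 6 'c': at 6
pos 7 'c': at 7  ** P1@[2:7]
pos 8 'a': at 2 (via fail)
pos 9 'b': at 1 (via fail)  ** P0@[9:9]
pos 10 'b': at 1 (via fail)  ** P0@[10:10]
pos 11 'a': at 2 (via fail)
pos 12 'a': at 3
pos 13 'b': at 4  ** P0@[13:13]
pos 14 'a': at 5
pos 15 'c': at 6
pos 16 'c': at 7  ** P1@[11:16]
pos 17 'b': at 1 (via fail)  ** P0@[17:17]
pos 18 'a': at 2 (via fail)
pos 19 'a': at 3
pos 20 'a': at 3 (via fail)
pos 21 'a': at 3 (via fail)
pos 22 'b': at 4  ** P0@[22:22]
pos 23 'a': at 5
pos 24 'c': at 6
pos 25 'c': at 7  ** P1@[20:25]
pos 26 'c': at 0 (via fail)
pos 27 'c': at 0
pos 28 'c': at 0
pos 29 'b': at 1  ** P0@[29:29]
pos 30 'a': at 2 (via fail)
pos 31 'a': at 3
pos 32 'b': at 4  ** P0@[32:32]
pos 33 'a': at 5
pos 34 'c': at 6
pos 35 'c': at 7  ** P1@[30:35]
pos 36 'a': at 2 (via fail)
pos 37 'b': at 1 (via fail)  ** P0@[37:37]

Result: [[4,0],[7,1],[9,0],[10,0],[13,0],[16,1],[17,0],[22,0],[25,1],[29,0],[32,0],[35,1],[37,0]]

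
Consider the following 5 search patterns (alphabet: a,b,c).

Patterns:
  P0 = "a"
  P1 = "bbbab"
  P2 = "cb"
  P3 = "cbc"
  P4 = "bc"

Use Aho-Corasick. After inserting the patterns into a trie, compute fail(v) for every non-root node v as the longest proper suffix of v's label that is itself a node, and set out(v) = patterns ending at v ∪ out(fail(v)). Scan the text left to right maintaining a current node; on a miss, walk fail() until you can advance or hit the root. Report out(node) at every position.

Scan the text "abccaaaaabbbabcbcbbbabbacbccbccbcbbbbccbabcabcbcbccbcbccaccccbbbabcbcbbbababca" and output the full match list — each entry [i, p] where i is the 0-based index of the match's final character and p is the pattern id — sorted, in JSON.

Build automaton:
Trie nodes:
  n0 'ε': a→1 b→2 c→7
  n1 'a': ·  ←P0
  n2 'b': b→3 c→10
  n3 'bb': b→4
  n4 'bbb': a→5
  n5 'bbba': b→6
  n6 'bbbab': ·  ←P1
  n7 'c': b→8
  n8 'cb': c→9  ←P2
  n9 'cbc': ·  ←P3
  n10 'bc': ·  ←P4

BFS fail/out derivation:
  fail(1) 'a': from fail(0)=0 chase 'a': 0 ⇒ 0;  out={0}∪out(0)={0}
  fail(2) 'b': from fail(0)=0 chase 'b': 0 ⇒ 0;  out=∅∪out(0)=∅
  fail(7) 'c': from fail(0)=0 chase 'c': 0 ⇒ 0;  out=∅∪out(0)=∅
  fail(3) 'bb': from fail(2)=0 chase 'b': 0 ⇒ 2;  out=∅∪out(2)=∅
  fail(8) 'cb': from fail(7)=0 chase 'b': 0 ⇒ 2;  out={2}∪out(2)={2}
  fail(10) 'bc': from fail(2)=0 chase 'c': 0 ⇒ 7;  out={4}∪out(7)={4}
  fail(4) 'bbb': from fail(3)=2 chase 'b': 2 ⇒ 3;  out=∅∪out(3)=∅
  fail(9) 'cbc': from fail(8)=2 chase 'c': 2 ⇒ 10;  out={3}∪out(10)={3,4}
  fail(5) 'bbba': from fail(4)=3 chase 'a': 3→2→0 ⇒ 1;  out=∅∪out(1)={0}
  fail(6) 'bbbab': from fail(5)=1 chase 'b': 1→0 ⇒ 2;  out={1}∪out(2)={1}

Scan:
i=0 'a': node 0→1  ** P0@[0:0]
i=1 'b': node 1→2 ·f
i=2 'c': node 2→10  ** P4@[1:2]
i=3 'c': node 10→7 ·f
i=4 'a': node 7→1 ·f  ** P0@[4:4]
i=5 'a': node 1→1 ·f  ** P0@[5:5]
i=6 'a': node 1→1 ·f  ** P0@[6:6]
i=7 'a': node 1→1 ·f  ** P0@[7:7]
i=8 'a': node 1→1 ·f  ** P0@[8:8]
i=9 'b': node 1→2 ·f
i=10 'b': node 2→3
i=11 'b': node 3→4
i=12 'a': node 4→5  ** P0@[12:12]
i=13 'b': node 5→6  ** P1@[9:13]
i=14 'c': node 6→10 ·f  ** P4@[13:14]
i=15 'b': node 10→8 ·f  ** P2@[14:15]
i=16 'c': node 8→9  ** P3@[14:16],P4@[15:16]
i=17 'b': node 9→8 ·f  ** P2@[16:17]
i=18 'b': node 8→3 ·f
i=19 'b': node 3→4
i=20 'a': node 4→5  ** P0@[20:20]
i=21 'b': node 5→6  ** P1@[17:21]
i=22 'b': node 6→3 ·f
i=23 'a': node 3→1 ·f  ** P0@[23:23]
i=24 'c': node 1→7 ·f
i=25 'b': node 7→8  ** P2@[24:25]
i=26 'c': node 8→9  ** P3@[24:26],P4@[25:26]
i=27 'c': node 9→7 ·f
i=28 'b': node 7→8  ** P2@[27:28]
i=29 'c': node 8→9  ** P3@[27:29],P4@[28:29]
i=30 'c': node 9→7 ·f
i=31 'b': node 7→8  ** P2@[30:31]
i=32 'c': node 8→9  ** P3@[30:32],P4@[31:32]
i=33 'b': node 9→8 ·f  ** P2@[32:33]
i=34 'b': node 8→3 ·f
i=35 'b': node 3→4
i=36 'b': node 4→4 ·f
i=37 'c': node 4→10 ·f  ** P4@[36:37]
i=38 'c': node 10→7 ·f
i=39 'b': node 7→8  ** P2@[38:39]
i=40 'a': node 8→1 ·f  ** P0@[40:40]
i=41 'b': node 1→2 ·f
i=42 'c': node 2→10  ** P4@[41:42]
i=43 'a': node 10→1 ·f  ** P0@[43:43]
i=44 'b': node 1→2 ·f
i=45 'c': node 2→10  ** P4@[44:45]
i=46 'b': node 10→8 ·f  ** P2@[45:46]
i=47 'c': node 8→9  ** P3@[45:47],P4@[46:47]
i=48 'b': node 9→8 ·f  ** P2@[47:48]
i=49 'c': node 8→9  ** P3@[47:49],P4@[48:49]
i=50 'c': node 9→7 ·f
i=51 'b': node 7→8  ** P2@[50:51]
i=52 'c': node 8→9  ** P3@[50:52],P4@[51:52]
i=53 'b': node 9→8 ·f  ** P2@[52:53]
i=54 'c': node 8→9  ** P3@[52:54],P4@[53:54]
i=55 'c': node 9→7 ·f
i=56 'a': node 7→1 ·f  ** P0@[56:56]
i=57 'c': node 1→7 ·f
i=58 'c': node 7→7 ·f
i=59 'c': node 7→7 ·f
i=60 'c': node 7→7 ·f
i=61 'b': node 7→8  ** P2@[60:61]
i=62 'b': node 8→3 ·f
i=63 'b': node 3→4
i=64 'a': node 4→5  ** P0@[64:64]
i=65 'b': node 5→6  ** P1@[61:65]
i=66 'c': node 6→10 ·f  ** P4@[65:66]
i=67 'b': node 10→8 ·f  ** P2@[66:67]
i=68 'c': node 8→9  ** P3@[66:68],P4@[67:68]
i=69 'b': node 9→8 ·f  ** P2@[68:69]
i=70 'b': node 8→3 ·f
i=71 'b': node 3→4
i=72 'a': node 4→5  ** P0@[72:72]
i=73 'b': node 5→6  ** P1@[69:73]
i=74 'a': node 6→1 ·f  ** P0@[74:74]
i=75 'b': node 1→2 ·f
i=76 'c': node 2→10  ** P4@[75:76]
i=77 'a': node 10→1 ·f  ** P0@[77:77]

Matches: [[0,0],[2,4],[4,0],[5,0],[6,0],[7,0],[8,0],[12,0],[13,1],[14,4],[15,2],[16,3],[16,4],[17,2],[20,0],[21,1],[23,0],[25,2],[26,3],[26,4],[28,2],[29,3],[29,4],[31,2],[32,3],[32,4],[33,2],[37,4],[39,2],[40,0],[42,4],[43,0],[45,4],[46,2],[47,3],[47,4],[48,2],[49,3],[49,4],[51,2],[52,3],[52,4],[53,2],[54,3],[54,4],[56,0],[61,2],[64,0],[65,1],[66,4],[67,2],[68,3],[68,4],[69,2],[72,0],[73,1],[74,0],[76,4],[77,0]]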